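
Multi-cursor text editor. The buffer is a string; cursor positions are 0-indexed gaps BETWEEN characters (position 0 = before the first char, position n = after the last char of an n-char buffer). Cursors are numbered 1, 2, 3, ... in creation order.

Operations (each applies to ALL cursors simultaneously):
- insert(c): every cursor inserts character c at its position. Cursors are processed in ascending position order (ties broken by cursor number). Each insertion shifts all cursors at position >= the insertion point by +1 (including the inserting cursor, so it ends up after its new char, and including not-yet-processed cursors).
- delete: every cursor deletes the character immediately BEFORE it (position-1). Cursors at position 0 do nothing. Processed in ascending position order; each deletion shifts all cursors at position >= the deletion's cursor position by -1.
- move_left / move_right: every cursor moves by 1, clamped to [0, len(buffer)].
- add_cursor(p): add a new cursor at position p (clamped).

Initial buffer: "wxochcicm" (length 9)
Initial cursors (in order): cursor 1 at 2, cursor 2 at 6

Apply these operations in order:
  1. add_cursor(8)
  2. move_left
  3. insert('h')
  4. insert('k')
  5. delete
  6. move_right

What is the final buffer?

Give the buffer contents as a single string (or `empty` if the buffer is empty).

Answer: whxochhcihcm

Derivation:
After op 1 (add_cursor(8)): buffer="wxochcicm" (len 9), cursors c1@2 c2@6 c3@8, authorship .........
After op 2 (move_left): buffer="wxochcicm" (len 9), cursors c1@1 c2@5 c3@7, authorship .........
After op 3 (insert('h')): buffer="whxochhcihcm" (len 12), cursors c1@2 c2@7 c3@10, authorship .1....2..3..
After op 4 (insert('k')): buffer="whkxochhkcihkcm" (len 15), cursors c1@3 c2@9 c3@13, authorship .11....22..33..
After op 5 (delete): buffer="whxochhcihcm" (len 12), cursors c1@2 c2@7 c3@10, authorship .1....2..3..
After op 6 (move_right): buffer="whxochhcihcm" (len 12), cursors c1@3 c2@8 c3@11, authorship .1....2..3..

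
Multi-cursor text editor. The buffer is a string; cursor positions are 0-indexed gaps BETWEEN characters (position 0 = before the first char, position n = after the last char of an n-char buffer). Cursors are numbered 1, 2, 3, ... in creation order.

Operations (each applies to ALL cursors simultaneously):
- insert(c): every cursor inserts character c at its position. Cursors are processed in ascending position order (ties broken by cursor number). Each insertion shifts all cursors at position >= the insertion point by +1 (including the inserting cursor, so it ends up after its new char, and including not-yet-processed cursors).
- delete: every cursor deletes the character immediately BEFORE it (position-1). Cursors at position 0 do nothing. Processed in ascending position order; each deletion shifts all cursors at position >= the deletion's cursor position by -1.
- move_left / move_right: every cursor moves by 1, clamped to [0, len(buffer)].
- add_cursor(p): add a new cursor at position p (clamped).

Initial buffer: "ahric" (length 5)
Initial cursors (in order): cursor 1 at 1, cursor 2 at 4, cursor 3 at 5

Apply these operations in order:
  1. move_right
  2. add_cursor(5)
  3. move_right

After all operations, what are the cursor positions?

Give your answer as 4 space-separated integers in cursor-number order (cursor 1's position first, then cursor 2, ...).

After op 1 (move_right): buffer="ahric" (len 5), cursors c1@2 c2@5 c3@5, authorship .....
After op 2 (add_cursor(5)): buffer="ahric" (len 5), cursors c1@2 c2@5 c3@5 c4@5, authorship .....
After op 3 (move_right): buffer="ahric" (len 5), cursors c1@3 c2@5 c3@5 c4@5, authorship .....

Answer: 3 5 5 5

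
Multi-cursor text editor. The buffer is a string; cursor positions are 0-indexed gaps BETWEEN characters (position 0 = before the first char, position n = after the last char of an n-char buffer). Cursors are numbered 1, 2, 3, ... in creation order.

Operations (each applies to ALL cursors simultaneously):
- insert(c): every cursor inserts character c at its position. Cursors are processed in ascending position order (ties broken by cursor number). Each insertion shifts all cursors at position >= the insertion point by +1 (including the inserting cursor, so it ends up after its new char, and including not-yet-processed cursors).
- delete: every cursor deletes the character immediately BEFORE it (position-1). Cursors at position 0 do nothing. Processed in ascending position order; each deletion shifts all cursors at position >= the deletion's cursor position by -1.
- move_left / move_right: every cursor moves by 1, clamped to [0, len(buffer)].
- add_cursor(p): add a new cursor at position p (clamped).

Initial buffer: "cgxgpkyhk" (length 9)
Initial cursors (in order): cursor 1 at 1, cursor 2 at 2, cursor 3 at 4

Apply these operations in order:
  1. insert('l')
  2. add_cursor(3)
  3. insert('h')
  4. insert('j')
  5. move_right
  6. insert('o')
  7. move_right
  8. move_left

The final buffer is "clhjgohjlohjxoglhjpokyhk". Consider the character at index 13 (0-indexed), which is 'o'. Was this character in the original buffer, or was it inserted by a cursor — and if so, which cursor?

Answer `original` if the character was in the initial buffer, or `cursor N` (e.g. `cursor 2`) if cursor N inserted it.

Answer: cursor 2

Derivation:
After op 1 (insert('l')): buffer="clglxglpkyhk" (len 12), cursors c1@2 c2@4 c3@7, authorship .1.2..3.....
After op 2 (add_cursor(3)): buffer="clglxglpkyhk" (len 12), cursors c1@2 c4@3 c2@4 c3@7, authorship .1.2..3.....
After op 3 (insert('h')): buffer="clhghlhxglhpkyhk" (len 16), cursors c1@3 c4@5 c2@7 c3@11, authorship .11.422..33.....
After op 4 (insert('j')): buffer="clhjghjlhjxglhjpkyhk" (len 20), cursors c1@4 c4@7 c2@10 c3@15, authorship .111.44222..333.....
After op 5 (move_right): buffer="clhjghjlhjxglhjpkyhk" (len 20), cursors c1@5 c4@8 c2@11 c3@16, authorship .111.44222..333.....
After op 6 (insert('o')): buffer="clhjgohjlohjxoglhjpokyhk" (len 24), cursors c1@6 c4@10 c2@14 c3@20, authorship .111.1442422.2.333.3....
After op 7 (move_right): buffer="clhjgohjlohjxoglhjpokyhk" (len 24), cursors c1@7 c4@11 c2@15 c3@21, authorship .111.1442422.2.333.3....
After op 8 (move_left): buffer="clhjgohjlohjxoglhjpokyhk" (len 24), cursors c1@6 c4@10 c2@14 c3@20, authorship .111.1442422.2.333.3....
Authorship (.=original, N=cursor N): . 1 1 1 . 1 4 4 2 4 2 2 . 2 . 3 3 3 . 3 . . . .
Index 13: author = 2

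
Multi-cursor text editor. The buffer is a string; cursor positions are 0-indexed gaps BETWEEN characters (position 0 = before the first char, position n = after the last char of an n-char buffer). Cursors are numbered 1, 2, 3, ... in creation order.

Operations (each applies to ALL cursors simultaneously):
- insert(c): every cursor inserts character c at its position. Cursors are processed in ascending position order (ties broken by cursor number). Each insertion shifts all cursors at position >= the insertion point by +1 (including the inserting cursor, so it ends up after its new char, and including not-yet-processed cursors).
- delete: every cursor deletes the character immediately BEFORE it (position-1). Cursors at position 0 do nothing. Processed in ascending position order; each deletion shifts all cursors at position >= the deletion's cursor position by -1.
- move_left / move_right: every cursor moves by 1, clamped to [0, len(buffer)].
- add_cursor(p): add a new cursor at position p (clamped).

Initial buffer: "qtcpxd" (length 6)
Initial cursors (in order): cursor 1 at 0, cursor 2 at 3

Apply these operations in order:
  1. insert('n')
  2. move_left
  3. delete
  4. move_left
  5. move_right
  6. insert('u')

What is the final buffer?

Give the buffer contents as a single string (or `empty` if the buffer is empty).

After op 1 (insert('n')): buffer="nqtcnpxd" (len 8), cursors c1@1 c2@5, authorship 1...2...
After op 2 (move_left): buffer="nqtcnpxd" (len 8), cursors c1@0 c2@4, authorship 1...2...
After op 3 (delete): buffer="nqtnpxd" (len 7), cursors c1@0 c2@3, authorship 1..2...
After op 4 (move_left): buffer="nqtnpxd" (len 7), cursors c1@0 c2@2, authorship 1..2...
After op 5 (move_right): buffer="nqtnpxd" (len 7), cursors c1@1 c2@3, authorship 1..2...
After op 6 (insert('u')): buffer="nuqtunpxd" (len 9), cursors c1@2 c2@5, authorship 11..22...

Answer: nuqtunpxd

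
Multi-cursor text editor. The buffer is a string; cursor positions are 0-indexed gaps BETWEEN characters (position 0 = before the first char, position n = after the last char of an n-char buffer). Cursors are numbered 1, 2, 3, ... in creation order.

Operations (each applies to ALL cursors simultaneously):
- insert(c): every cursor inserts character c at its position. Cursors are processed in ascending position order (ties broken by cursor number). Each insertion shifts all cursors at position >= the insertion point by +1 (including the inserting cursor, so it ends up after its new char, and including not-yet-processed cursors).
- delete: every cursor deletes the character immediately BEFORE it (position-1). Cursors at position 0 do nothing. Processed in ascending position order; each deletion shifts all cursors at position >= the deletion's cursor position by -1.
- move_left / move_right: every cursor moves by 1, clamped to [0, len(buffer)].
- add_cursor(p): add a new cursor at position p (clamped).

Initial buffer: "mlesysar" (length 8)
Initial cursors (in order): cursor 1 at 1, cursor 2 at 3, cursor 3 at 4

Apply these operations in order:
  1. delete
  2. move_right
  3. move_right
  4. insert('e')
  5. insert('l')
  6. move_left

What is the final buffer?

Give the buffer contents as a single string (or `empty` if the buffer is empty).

Answer: lyelseellar

Derivation:
After op 1 (delete): buffer="lysar" (len 5), cursors c1@0 c2@1 c3@1, authorship .....
After op 2 (move_right): buffer="lysar" (len 5), cursors c1@1 c2@2 c3@2, authorship .....
After op 3 (move_right): buffer="lysar" (len 5), cursors c1@2 c2@3 c3@3, authorship .....
After op 4 (insert('e')): buffer="lyeseear" (len 8), cursors c1@3 c2@6 c3@6, authorship ..1.23..
After op 5 (insert('l')): buffer="lyelseellar" (len 11), cursors c1@4 c2@9 c3@9, authorship ..11.2323..
After op 6 (move_left): buffer="lyelseellar" (len 11), cursors c1@3 c2@8 c3@8, authorship ..11.2323..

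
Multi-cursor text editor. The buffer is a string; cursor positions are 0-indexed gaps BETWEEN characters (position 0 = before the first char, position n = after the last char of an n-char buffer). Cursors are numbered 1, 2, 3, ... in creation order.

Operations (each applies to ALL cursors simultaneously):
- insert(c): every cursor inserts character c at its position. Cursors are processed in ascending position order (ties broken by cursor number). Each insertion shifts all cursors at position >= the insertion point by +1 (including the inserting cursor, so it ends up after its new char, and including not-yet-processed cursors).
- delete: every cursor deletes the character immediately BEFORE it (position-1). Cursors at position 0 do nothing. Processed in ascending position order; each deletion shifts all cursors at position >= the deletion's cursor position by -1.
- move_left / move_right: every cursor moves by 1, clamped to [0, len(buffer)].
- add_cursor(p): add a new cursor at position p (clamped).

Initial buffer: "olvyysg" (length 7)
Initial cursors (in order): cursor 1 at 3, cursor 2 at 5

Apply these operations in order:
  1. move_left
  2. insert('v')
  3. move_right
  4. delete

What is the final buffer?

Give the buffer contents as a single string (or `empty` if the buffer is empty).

Answer: olvyvsg

Derivation:
After op 1 (move_left): buffer="olvyysg" (len 7), cursors c1@2 c2@4, authorship .......
After op 2 (insert('v')): buffer="olvvyvysg" (len 9), cursors c1@3 c2@6, authorship ..1..2...
After op 3 (move_right): buffer="olvvyvysg" (len 9), cursors c1@4 c2@7, authorship ..1..2...
After op 4 (delete): buffer="olvyvsg" (len 7), cursors c1@3 c2@5, authorship ..1.2..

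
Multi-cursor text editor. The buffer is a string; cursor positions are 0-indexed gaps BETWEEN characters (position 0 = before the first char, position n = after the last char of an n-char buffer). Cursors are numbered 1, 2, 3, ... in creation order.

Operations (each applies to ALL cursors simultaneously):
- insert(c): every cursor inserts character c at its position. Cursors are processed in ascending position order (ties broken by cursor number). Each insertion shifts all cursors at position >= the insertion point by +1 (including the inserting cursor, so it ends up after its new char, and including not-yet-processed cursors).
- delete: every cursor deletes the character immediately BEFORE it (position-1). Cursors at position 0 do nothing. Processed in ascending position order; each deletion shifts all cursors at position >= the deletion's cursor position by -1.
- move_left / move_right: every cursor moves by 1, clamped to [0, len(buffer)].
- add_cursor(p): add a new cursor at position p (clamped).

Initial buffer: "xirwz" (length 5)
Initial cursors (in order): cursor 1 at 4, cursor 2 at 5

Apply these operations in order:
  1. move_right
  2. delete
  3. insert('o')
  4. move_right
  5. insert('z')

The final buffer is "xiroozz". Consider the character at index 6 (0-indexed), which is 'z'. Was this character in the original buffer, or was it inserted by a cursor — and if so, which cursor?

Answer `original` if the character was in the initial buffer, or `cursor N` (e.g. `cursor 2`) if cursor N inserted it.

Answer: cursor 2

Derivation:
After op 1 (move_right): buffer="xirwz" (len 5), cursors c1@5 c2@5, authorship .....
After op 2 (delete): buffer="xir" (len 3), cursors c1@3 c2@3, authorship ...
After op 3 (insert('o')): buffer="xiroo" (len 5), cursors c1@5 c2@5, authorship ...12
After op 4 (move_right): buffer="xiroo" (len 5), cursors c1@5 c2@5, authorship ...12
After op 5 (insert('z')): buffer="xiroozz" (len 7), cursors c1@7 c2@7, authorship ...1212
Authorship (.=original, N=cursor N): . . . 1 2 1 2
Index 6: author = 2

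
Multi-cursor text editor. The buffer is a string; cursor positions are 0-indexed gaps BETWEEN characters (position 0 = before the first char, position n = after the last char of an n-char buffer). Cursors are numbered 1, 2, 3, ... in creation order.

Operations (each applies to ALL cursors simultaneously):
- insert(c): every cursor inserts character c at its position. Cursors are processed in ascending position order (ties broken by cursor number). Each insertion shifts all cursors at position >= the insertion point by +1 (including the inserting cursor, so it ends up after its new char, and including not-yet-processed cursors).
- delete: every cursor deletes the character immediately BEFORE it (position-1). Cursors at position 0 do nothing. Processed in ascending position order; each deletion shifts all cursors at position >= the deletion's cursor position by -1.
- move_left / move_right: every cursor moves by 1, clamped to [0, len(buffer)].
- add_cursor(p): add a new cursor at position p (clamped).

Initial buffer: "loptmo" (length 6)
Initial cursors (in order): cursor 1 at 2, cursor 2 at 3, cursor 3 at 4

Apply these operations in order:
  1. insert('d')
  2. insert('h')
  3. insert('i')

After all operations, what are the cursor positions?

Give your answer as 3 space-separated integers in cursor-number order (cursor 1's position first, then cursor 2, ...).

After op 1 (insert('d')): buffer="lodpdtdmo" (len 9), cursors c1@3 c2@5 c3@7, authorship ..1.2.3..
After op 2 (insert('h')): buffer="lodhpdhtdhmo" (len 12), cursors c1@4 c2@7 c3@10, authorship ..11.22.33..
After op 3 (insert('i')): buffer="lodhipdhitdhimo" (len 15), cursors c1@5 c2@9 c3@13, authorship ..111.222.333..

Answer: 5 9 13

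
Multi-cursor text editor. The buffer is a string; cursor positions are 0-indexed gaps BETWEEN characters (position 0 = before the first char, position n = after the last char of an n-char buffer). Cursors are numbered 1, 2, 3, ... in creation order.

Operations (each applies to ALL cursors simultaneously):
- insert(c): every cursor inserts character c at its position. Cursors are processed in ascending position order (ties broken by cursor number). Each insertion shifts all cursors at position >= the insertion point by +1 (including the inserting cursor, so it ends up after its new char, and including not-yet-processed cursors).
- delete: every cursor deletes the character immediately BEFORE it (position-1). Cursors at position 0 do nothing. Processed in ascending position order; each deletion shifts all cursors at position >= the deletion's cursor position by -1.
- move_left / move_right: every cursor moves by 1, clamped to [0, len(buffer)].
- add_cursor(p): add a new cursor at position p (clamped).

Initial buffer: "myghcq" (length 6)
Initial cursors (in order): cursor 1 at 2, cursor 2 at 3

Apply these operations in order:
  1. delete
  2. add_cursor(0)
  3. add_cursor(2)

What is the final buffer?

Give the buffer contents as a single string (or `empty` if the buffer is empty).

Answer: mhcq

Derivation:
After op 1 (delete): buffer="mhcq" (len 4), cursors c1@1 c2@1, authorship ....
After op 2 (add_cursor(0)): buffer="mhcq" (len 4), cursors c3@0 c1@1 c2@1, authorship ....
After op 3 (add_cursor(2)): buffer="mhcq" (len 4), cursors c3@0 c1@1 c2@1 c4@2, authorship ....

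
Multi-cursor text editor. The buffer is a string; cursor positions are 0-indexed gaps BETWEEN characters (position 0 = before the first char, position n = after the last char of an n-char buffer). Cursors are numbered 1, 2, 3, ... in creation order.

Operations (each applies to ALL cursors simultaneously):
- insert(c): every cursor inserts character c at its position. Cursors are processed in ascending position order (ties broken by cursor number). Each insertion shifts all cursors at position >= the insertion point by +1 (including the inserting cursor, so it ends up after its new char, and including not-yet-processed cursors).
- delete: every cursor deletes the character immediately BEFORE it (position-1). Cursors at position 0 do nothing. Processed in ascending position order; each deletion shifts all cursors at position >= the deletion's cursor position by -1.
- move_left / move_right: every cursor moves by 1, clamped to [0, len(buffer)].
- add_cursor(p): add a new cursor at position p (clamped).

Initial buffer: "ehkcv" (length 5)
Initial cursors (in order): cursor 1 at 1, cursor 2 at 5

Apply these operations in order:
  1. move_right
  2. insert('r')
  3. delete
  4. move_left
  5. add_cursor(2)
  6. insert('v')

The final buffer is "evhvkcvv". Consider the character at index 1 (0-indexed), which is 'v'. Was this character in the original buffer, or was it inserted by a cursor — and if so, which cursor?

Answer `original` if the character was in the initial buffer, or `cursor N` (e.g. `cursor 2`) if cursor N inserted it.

After op 1 (move_right): buffer="ehkcv" (len 5), cursors c1@2 c2@5, authorship .....
After op 2 (insert('r')): buffer="ehrkcvr" (len 7), cursors c1@3 c2@7, authorship ..1...2
After op 3 (delete): buffer="ehkcv" (len 5), cursors c1@2 c2@5, authorship .....
After op 4 (move_left): buffer="ehkcv" (len 5), cursors c1@1 c2@4, authorship .....
After op 5 (add_cursor(2)): buffer="ehkcv" (len 5), cursors c1@1 c3@2 c2@4, authorship .....
After op 6 (insert('v')): buffer="evhvkcvv" (len 8), cursors c1@2 c3@4 c2@7, authorship .1.3..2.
Authorship (.=original, N=cursor N): . 1 . 3 . . 2 .
Index 1: author = 1

Answer: cursor 1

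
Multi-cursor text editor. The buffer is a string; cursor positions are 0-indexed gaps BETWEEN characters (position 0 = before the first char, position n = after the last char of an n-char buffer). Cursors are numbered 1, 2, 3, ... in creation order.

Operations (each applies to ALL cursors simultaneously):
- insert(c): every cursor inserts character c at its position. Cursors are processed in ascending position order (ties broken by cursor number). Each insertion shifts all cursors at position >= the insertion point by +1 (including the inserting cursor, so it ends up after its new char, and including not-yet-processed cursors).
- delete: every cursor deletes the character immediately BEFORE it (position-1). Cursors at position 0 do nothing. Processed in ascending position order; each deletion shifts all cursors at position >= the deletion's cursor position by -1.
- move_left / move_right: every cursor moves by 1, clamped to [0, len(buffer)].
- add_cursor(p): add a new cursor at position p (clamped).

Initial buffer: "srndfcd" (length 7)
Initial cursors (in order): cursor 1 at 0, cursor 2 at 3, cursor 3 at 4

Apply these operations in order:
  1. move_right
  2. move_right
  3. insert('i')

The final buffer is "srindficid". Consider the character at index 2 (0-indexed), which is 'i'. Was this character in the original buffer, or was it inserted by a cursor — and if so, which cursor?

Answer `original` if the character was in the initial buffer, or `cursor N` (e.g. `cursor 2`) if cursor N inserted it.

Answer: cursor 1

Derivation:
After op 1 (move_right): buffer="srndfcd" (len 7), cursors c1@1 c2@4 c3@5, authorship .......
After op 2 (move_right): buffer="srndfcd" (len 7), cursors c1@2 c2@5 c3@6, authorship .......
After op 3 (insert('i')): buffer="srindficid" (len 10), cursors c1@3 c2@7 c3@9, authorship ..1...2.3.
Authorship (.=original, N=cursor N): . . 1 . . . 2 . 3 .
Index 2: author = 1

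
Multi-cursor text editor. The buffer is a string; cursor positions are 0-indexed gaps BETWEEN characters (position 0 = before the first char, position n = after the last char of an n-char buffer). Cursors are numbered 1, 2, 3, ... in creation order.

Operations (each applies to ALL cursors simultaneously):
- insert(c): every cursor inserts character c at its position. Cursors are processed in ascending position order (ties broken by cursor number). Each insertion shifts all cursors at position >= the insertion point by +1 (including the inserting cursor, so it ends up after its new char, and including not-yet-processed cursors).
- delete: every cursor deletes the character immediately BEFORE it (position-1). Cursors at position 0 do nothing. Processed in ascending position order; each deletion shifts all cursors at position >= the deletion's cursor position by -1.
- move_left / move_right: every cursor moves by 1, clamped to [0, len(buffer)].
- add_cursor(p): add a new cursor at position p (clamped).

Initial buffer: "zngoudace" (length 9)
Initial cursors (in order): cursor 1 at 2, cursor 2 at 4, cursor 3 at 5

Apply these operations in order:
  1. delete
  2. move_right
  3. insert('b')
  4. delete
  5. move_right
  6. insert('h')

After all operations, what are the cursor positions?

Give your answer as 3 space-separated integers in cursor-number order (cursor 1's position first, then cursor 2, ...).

After op 1 (delete): buffer="zgdace" (len 6), cursors c1@1 c2@2 c3@2, authorship ......
After op 2 (move_right): buffer="zgdace" (len 6), cursors c1@2 c2@3 c3@3, authorship ......
After op 3 (insert('b')): buffer="zgbdbbace" (len 9), cursors c1@3 c2@6 c3@6, authorship ..1.23...
After op 4 (delete): buffer="zgdace" (len 6), cursors c1@2 c2@3 c3@3, authorship ......
After op 5 (move_right): buffer="zgdace" (len 6), cursors c1@3 c2@4 c3@4, authorship ......
After op 6 (insert('h')): buffer="zgdhahhce" (len 9), cursors c1@4 c2@7 c3@7, authorship ...1.23..

Answer: 4 7 7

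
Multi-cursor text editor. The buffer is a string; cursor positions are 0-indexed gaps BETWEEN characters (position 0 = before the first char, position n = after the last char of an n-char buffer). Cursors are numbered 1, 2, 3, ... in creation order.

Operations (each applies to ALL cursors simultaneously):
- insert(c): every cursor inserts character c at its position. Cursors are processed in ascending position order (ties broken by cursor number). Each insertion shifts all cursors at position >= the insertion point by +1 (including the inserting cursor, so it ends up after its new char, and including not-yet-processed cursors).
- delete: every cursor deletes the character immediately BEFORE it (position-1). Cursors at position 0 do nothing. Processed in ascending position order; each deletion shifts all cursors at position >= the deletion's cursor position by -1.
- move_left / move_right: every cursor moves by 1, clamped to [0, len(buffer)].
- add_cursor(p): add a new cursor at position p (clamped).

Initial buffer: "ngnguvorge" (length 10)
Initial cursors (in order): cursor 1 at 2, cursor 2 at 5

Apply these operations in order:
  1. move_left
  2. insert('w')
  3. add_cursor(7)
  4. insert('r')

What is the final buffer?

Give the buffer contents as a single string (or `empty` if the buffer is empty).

After op 1 (move_left): buffer="ngnguvorge" (len 10), cursors c1@1 c2@4, authorship ..........
After op 2 (insert('w')): buffer="nwgngwuvorge" (len 12), cursors c1@2 c2@6, authorship .1...2......
After op 3 (add_cursor(7)): buffer="nwgngwuvorge" (len 12), cursors c1@2 c2@6 c3@7, authorship .1...2......
After op 4 (insert('r')): buffer="nwrgngwrurvorge" (len 15), cursors c1@3 c2@8 c3@10, authorship .11...22.3.....

Answer: nwrgngwrurvorge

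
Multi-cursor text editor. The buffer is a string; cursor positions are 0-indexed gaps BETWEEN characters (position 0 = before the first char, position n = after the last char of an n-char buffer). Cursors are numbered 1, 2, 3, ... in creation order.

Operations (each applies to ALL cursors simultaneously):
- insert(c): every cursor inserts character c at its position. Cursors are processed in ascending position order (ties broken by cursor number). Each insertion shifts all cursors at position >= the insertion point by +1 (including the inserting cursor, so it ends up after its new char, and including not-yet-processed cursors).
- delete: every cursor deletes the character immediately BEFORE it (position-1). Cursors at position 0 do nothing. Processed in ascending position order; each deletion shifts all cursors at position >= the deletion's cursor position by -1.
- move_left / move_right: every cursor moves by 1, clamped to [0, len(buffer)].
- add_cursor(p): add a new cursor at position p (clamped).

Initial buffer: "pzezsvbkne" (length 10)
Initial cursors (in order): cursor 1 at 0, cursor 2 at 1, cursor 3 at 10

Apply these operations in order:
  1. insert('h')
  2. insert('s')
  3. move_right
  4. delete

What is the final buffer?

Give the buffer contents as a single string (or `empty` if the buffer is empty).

Answer: hshsezsvbkneh

Derivation:
After op 1 (insert('h')): buffer="hphzezsvbkneh" (len 13), cursors c1@1 c2@3 c3@13, authorship 1.2.........3
After op 2 (insert('s')): buffer="hsphszezsvbknehs" (len 16), cursors c1@2 c2@5 c3@16, authorship 11.22.........33
After op 3 (move_right): buffer="hsphszezsvbknehs" (len 16), cursors c1@3 c2@6 c3@16, authorship 11.22.........33
After op 4 (delete): buffer="hshsezsvbkneh" (len 13), cursors c1@2 c2@4 c3@13, authorship 1122........3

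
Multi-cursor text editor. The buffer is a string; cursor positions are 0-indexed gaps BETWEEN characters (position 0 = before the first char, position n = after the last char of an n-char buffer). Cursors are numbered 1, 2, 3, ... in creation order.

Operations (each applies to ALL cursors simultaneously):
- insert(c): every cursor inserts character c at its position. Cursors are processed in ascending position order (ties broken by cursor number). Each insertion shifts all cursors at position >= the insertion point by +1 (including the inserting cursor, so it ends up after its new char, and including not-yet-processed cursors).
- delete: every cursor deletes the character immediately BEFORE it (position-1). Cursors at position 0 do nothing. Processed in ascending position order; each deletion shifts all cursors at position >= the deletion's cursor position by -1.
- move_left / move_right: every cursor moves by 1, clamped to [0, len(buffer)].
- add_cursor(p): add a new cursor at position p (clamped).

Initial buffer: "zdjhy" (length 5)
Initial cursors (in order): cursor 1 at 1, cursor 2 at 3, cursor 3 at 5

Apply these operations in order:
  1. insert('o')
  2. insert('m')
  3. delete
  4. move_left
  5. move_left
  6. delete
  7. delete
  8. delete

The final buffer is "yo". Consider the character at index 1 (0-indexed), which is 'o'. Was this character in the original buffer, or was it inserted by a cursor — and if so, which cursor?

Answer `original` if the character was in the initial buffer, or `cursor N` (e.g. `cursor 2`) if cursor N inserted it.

Answer: cursor 3

Derivation:
After op 1 (insert('o')): buffer="zodjohyo" (len 8), cursors c1@2 c2@5 c3@8, authorship .1..2..3
After op 2 (insert('m')): buffer="zomdjomhyom" (len 11), cursors c1@3 c2@7 c3@11, authorship .11..22..33
After op 3 (delete): buffer="zodjohyo" (len 8), cursors c1@2 c2@5 c3@8, authorship .1..2..3
After op 4 (move_left): buffer="zodjohyo" (len 8), cursors c1@1 c2@4 c3@7, authorship .1..2..3
After op 5 (move_left): buffer="zodjohyo" (len 8), cursors c1@0 c2@3 c3@6, authorship .1..2..3
After op 6 (delete): buffer="zojoyo" (len 6), cursors c1@0 c2@2 c3@4, authorship .1.2.3
After op 7 (delete): buffer="zjyo" (len 4), cursors c1@0 c2@1 c3@2, authorship ...3
After op 8 (delete): buffer="yo" (len 2), cursors c1@0 c2@0 c3@0, authorship .3
Authorship (.=original, N=cursor N): . 3
Index 1: author = 3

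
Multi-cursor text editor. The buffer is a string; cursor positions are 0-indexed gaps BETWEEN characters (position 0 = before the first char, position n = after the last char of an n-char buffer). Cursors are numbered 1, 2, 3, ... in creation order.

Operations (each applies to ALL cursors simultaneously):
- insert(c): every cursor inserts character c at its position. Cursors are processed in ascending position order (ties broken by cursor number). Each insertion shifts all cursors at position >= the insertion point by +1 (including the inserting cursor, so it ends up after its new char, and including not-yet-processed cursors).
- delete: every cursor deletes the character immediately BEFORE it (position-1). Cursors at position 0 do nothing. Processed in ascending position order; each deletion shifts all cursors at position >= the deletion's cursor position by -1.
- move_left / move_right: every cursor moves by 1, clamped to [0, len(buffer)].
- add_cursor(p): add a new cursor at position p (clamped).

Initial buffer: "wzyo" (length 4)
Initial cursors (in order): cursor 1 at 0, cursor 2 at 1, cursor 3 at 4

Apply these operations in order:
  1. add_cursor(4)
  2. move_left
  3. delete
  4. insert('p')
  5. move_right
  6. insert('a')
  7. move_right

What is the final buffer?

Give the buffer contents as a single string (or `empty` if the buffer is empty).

After op 1 (add_cursor(4)): buffer="wzyo" (len 4), cursors c1@0 c2@1 c3@4 c4@4, authorship ....
After op 2 (move_left): buffer="wzyo" (len 4), cursors c1@0 c2@0 c3@3 c4@3, authorship ....
After op 3 (delete): buffer="wo" (len 2), cursors c1@0 c2@0 c3@1 c4@1, authorship ..
After op 4 (insert('p')): buffer="ppwppo" (len 6), cursors c1@2 c2@2 c3@5 c4@5, authorship 12.34.
After op 5 (move_right): buffer="ppwppo" (len 6), cursors c1@3 c2@3 c3@6 c4@6, authorship 12.34.
After op 6 (insert('a')): buffer="ppwaappoaa" (len 10), cursors c1@5 c2@5 c3@10 c4@10, authorship 12.1234.34
After op 7 (move_right): buffer="ppwaappoaa" (len 10), cursors c1@6 c2@6 c3@10 c4@10, authorship 12.1234.34

Answer: ppwaappoaa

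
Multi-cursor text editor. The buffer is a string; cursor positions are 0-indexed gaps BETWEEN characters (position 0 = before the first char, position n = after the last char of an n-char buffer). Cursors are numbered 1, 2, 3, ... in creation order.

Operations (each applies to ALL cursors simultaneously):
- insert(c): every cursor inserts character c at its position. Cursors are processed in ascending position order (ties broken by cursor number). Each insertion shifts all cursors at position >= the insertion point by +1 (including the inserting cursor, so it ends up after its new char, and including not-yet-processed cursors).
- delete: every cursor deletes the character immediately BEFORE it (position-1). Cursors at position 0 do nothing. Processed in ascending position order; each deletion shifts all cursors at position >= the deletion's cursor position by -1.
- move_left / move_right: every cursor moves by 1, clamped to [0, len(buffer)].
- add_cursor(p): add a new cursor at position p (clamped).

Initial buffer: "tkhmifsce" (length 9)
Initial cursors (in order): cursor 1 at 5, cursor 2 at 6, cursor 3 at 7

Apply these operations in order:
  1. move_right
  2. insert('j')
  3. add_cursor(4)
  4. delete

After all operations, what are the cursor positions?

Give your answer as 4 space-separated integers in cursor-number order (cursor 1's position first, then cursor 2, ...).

Answer: 5 6 7 3

Derivation:
After op 1 (move_right): buffer="tkhmifsce" (len 9), cursors c1@6 c2@7 c3@8, authorship .........
After op 2 (insert('j')): buffer="tkhmifjsjcje" (len 12), cursors c1@7 c2@9 c3@11, authorship ......1.2.3.
After op 3 (add_cursor(4)): buffer="tkhmifjsjcje" (len 12), cursors c4@4 c1@7 c2@9 c3@11, authorship ......1.2.3.
After op 4 (delete): buffer="tkhifsce" (len 8), cursors c4@3 c1@5 c2@6 c3@7, authorship ........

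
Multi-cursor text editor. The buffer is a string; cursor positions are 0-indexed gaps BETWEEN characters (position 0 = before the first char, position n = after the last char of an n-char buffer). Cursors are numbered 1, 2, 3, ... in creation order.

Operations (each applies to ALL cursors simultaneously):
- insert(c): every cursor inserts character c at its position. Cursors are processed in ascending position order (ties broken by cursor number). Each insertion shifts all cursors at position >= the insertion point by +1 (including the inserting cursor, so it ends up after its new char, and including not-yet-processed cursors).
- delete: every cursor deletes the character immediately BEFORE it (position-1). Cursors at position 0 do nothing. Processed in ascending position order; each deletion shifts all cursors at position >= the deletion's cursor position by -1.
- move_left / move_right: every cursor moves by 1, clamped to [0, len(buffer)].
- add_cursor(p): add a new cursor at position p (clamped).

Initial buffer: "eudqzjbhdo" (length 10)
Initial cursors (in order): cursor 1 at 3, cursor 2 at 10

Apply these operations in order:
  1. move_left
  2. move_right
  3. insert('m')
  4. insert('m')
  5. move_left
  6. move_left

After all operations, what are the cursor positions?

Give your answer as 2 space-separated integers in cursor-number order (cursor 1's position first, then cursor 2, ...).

After op 1 (move_left): buffer="eudqzjbhdo" (len 10), cursors c1@2 c2@9, authorship ..........
After op 2 (move_right): buffer="eudqzjbhdo" (len 10), cursors c1@3 c2@10, authorship ..........
After op 3 (insert('m')): buffer="eudmqzjbhdom" (len 12), cursors c1@4 c2@12, authorship ...1.......2
After op 4 (insert('m')): buffer="eudmmqzjbhdomm" (len 14), cursors c1@5 c2@14, authorship ...11.......22
After op 5 (move_left): buffer="eudmmqzjbhdomm" (len 14), cursors c1@4 c2@13, authorship ...11.......22
After op 6 (move_left): buffer="eudmmqzjbhdomm" (len 14), cursors c1@3 c2@12, authorship ...11.......22

Answer: 3 12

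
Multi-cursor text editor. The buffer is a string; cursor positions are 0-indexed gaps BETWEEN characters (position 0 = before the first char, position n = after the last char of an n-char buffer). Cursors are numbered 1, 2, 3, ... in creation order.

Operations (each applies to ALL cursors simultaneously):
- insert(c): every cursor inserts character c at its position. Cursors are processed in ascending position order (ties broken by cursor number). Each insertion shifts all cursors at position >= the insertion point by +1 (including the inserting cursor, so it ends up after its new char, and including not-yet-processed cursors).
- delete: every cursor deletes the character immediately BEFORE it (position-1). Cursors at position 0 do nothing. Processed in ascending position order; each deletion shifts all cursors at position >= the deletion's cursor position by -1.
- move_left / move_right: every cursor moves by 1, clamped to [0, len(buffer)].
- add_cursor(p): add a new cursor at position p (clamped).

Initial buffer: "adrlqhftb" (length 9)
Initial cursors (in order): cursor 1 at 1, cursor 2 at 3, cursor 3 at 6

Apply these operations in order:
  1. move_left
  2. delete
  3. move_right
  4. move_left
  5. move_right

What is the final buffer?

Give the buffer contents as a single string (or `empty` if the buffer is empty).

Answer: arlhftb

Derivation:
After op 1 (move_left): buffer="adrlqhftb" (len 9), cursors c1@0 c2@2 c3@5, authorship .........
After op 2 (delete): buffer="arlhftb" (len 7), cursors c1@0 c2@1 c3@3, authorship .......
After op 3 (move_right): buffer="arlhftb" (len 7), cursors c1@1 c2@2 c3@4, authorship .......
After op 4 (move_left): buffer="arlhftb" (len 7), cursors c1@0 c2@1 c3@3, authorship .......
After op 5 (move_right): buffer="arlhftb" (len 7), cursors c1@1 c2@2 c3@4, authorship .......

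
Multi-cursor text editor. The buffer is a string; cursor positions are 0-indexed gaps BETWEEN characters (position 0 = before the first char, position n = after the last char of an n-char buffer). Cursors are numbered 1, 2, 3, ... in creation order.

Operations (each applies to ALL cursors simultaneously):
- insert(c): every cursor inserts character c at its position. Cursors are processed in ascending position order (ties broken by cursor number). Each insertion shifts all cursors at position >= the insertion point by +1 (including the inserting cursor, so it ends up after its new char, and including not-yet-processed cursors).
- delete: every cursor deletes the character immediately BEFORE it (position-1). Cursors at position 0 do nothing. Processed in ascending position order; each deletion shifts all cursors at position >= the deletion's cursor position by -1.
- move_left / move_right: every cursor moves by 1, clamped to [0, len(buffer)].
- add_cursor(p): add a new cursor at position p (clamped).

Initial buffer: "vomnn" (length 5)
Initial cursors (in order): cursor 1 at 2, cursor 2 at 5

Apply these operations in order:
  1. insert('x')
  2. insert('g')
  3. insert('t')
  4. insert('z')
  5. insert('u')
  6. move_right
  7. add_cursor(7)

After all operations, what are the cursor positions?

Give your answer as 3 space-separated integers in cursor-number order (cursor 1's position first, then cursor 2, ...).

Answer: 8 15 7

Derivation:
After op 1 (insert('x')): buffer="voxmnnx" (len 7), cursors c1@3 c2@7, authorship ..1...2
After op 2 (insert('g')): buffer="voxgmnnxg" (len 9), cursors c1@4 c2@9, authorship ..11...22
After op 3 (insert('t')): buffer="voxgtmnnxgt" (len 11), cursors c1@5 c2@11, authorship ..111...222
After op 4 (insert('z')): buffer="voxgtzmnnxgtz" (len 13), cursors c1@6 c2@13, authorship ..1111...2222
After op 5 (insert('u')): buffer="voxgtzumnnxgtzu" (len 15), cursors c1@7 c2@15, authorship ..11111...22222
After op 6 (move_right): buffer="voxgtzumnnxgtzu" (len 15), cursors c1@8 c2@15, authorship ..11111...22222
After op 7 (add_cursor(7)): buffer="voxgtzumnnxgtzu" (len 15), cursors c3@7 c1@8 c2@15, authorship ..11111...22222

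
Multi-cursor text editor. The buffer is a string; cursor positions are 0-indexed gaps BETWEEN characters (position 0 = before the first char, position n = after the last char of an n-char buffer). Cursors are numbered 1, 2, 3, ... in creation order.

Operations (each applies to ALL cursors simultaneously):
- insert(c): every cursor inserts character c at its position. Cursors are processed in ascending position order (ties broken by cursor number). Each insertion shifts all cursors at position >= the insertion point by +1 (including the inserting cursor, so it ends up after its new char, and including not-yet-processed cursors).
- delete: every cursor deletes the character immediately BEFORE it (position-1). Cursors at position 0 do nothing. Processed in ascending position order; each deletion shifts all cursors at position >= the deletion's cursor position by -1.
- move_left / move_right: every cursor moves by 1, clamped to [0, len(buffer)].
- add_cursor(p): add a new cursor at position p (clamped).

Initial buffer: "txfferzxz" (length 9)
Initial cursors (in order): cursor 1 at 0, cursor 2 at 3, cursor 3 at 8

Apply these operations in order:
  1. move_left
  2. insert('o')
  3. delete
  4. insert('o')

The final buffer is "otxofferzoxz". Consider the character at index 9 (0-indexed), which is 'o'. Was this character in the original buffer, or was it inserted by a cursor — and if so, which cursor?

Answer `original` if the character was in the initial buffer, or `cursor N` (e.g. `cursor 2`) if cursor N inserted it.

Answer: cursor 3

Derivation:
After op 1 (move_left): buffer="txfferzxz" (len 9), cursors c1@0 c2@2 c3@7, authorship .........
After op 2 (insert('o')): buffer="otxofferzoxz" (len 12), cursors c1@1 c2@4 c3@10, authorship 1..2.....3..
After op 3 (delete): buffer="txfferzxz" (len 9), cursors c1@0 c2@2 c3@7, authorship .........
After op 4 (insert('o')): buffer="otxofferzoxz" (len 12), cursors c1@1 c2@4 c3@10, authorship 1..2.....3..
Authorship (.=original, N=cursor N): 1 . . 2 . . . . . 3 . .
Index 9: author = 3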